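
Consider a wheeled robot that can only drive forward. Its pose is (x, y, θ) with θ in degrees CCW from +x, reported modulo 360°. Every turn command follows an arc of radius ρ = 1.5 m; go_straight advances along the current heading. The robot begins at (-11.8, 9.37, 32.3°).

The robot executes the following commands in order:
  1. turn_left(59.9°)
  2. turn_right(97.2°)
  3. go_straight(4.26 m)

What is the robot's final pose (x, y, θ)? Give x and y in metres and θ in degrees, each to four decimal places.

set_pose: (x, y, θ) = (-11.8000, 9.3700, 32.3000°), ρ = 1.5
turn_left(59.9°): centre at ρ to the left, rotate +59.9° → (-11.1026, 10.6955, 92.2000°)
turn_right(97.2°): centre at ρ to the right, rotate −97.2° → (-9.4730, 12.2473, -5.0000° ≡ 355.0000°)
go_straight(4.26): x += 4.26·cos θ, y += 4.26·sin θ → (-5.2292, 11.8761, 355.0000°)

(-5.2292, 11.8761, 355.0000°)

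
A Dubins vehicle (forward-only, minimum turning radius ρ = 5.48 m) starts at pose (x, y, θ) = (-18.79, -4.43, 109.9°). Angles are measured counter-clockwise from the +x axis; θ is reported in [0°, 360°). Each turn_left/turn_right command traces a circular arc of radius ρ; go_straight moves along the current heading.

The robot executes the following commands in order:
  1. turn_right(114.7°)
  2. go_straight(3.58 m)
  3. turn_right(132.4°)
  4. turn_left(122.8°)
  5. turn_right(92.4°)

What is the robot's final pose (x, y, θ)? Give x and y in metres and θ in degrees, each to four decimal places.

set_pose: (x, y, θ) = (-18.7900, -4.4300, 109.9000°), ρ = 5.48
turn_right(114.7°): centre at ρ to the right, rotate −114.7° → (-13.1787, 2.8961, -4.8000° ≡ 355.2000°)
go_straight(3.58): x += 3.58·cos θ, y += 3.58·sin θ → (-9.6112, 2.5965, 355.2000°)
turn_right(132.4°): centre at ρ to the right, rotate −132.4° → (-6.3464, -6.8851, 222.8000°)
turn_left(122.8°): centre at ρ to the left, rotate +122.8° → (-3.9859, -16.2138, 345.6000°)
turn_right(92.4°): centre at ρ to the right, rotate −92.4° → (-0.1026, -23.1055, 253.2000°)

(-0.1026, -23.1055, 253.2000°)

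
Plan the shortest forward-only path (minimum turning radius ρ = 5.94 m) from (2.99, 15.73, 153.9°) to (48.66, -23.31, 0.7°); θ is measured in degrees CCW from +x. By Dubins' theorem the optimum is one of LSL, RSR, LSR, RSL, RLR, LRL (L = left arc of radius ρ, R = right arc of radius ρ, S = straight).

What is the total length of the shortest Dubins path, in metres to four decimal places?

77.0743 m

Let ψ = atan2(Δy, Δx) = atan2(-39.04, 45.67) = -40.5248° be the start→goal bearing.
Normalize: d = |goal − start| / ρ = 60.082198/5.94 = 10.114848, α = (θ_start − ψ) mod 360° = 194.4248° = 3.393352 rad, β = (θ_goal − ψ) mod 360° = 41.2248° = 0.719508 rad.
Common terms: sin α = -0.249108, cos α = -0.968476, sin β = 0.659014, cos β = 0.752130, cos(α−β) = -0.892586, d² = 102.310153. Work in radians in the unit-radius frame; every candidate has L = ρ·(t + p + q).
LSL: p² = 2 + d² − 2cos(α−β) + 2d(sin α − sin β) = 87.724277; p = √p² = 9.366124; φ = atan2(cos β − cos α, d + sin α − sin β) = 0.184755 rad; t = (φ − α) mod 2π = 3.074588 rad, q = (β − φ) mod 2π = 0.534753 rad → L = 5.94·(3.074588 + 9.366124 + 0.534753) = 5.94·12.975465 = 77.074261 m
RSR: p² = 2 + d² − 2cos(α−β) + 2d(sin β − sin α) = 124.466372; p = √p² = 11.156450; φ = atan2(cos α − cos β, d − sin α + sin β) = -0.154843 rad; t = (α − φ) mod 2π = 3.548195 rad, q = (φ − β) mod 2π = 5.408834 rad → L = 5.94·(3.548195 + 11.156450 + 5.408834) = 5.94·20.113480 = 119.474068 m
LSR: p² = d² − 2 + 2cos(α−β) + 2d(sin α + sin β) = 106.817258; p = √p² = 10.335243; φ = atan2(−cos α − cos β, d + sin α + sin β) − atan2(−2, p) = 0.211703 rad; t = (φ − α) mod 2π = 3.101536 rad, q = (φ − β) mod 2π = 5.775381 rad → L = 5.94·(3.101536 + 10.335243 + 5.775381) = 5.94·19.212160 = 114.120232 m
RSL: p² = d² − 2 + 2cos(α−β) − 2d(sin α + sin β) = 90.232704; p = √p² = 9.499090; φ = atan2(cos α + cos β, d − sin α − sin β) − atan2(2, p) = -0.229804 rad; t = (α − φ) mod 2π = 3.623156 rad, q = (β − φ) mod 2π = 0.949312 rad → L = 5.94·(3.623156 + 9.499090 + 0.949312) = 5.94·14.071558 = 83.585053 m
RLR: c = (6 − d² + 2cos(α−β) + 2d(sin α − sin β))/8 = -14.558296, |c| > 1 → infeasible
LRL: c = (6 − d² + 2cos(α−β) − 2d(sin α − sin β))/8 = -9.965535, |c| > 1 → infeasible
Shortest: LSL with L = 77.074261 m ≈ 77.0743 m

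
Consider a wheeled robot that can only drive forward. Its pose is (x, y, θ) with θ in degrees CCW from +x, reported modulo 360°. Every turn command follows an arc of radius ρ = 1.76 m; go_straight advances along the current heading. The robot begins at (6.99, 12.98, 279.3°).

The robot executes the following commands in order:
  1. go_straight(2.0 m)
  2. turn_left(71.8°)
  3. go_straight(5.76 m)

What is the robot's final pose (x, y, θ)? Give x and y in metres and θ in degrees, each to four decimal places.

(14.4684, 8.6608, 351.1000°)

set_pose: (x, y, θ) = (6.9900, 12.9800, 279.3000°), ρ = 1.76
go_straight(2.0): x += 2.0·cos θ, y += 2.0·sin θ → (7.3132, 11.0063, 279.3000°)
turn_left(71.8°): centre at ρ to the left, rotate +71.8° → (8.7778, 9.5519, 351.1000°)
go_straight(5.76): x += 5.76·cos θ, y += 5.76·sin θ → (14.4684, 8.6608, 351.1000°)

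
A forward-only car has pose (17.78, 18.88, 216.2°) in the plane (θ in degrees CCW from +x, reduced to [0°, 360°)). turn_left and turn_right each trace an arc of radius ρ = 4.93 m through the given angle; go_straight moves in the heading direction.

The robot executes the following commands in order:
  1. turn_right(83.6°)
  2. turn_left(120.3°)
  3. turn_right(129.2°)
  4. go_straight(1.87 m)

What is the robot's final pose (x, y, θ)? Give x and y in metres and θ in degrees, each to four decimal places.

(-6.9528, 17.9039, 123.7000°)

set_pose: (x, y, θ) = (17.7800, 18.8800, 216.2000°), ρ = 4.93
turn_right(83.6°): centre at ρ to the right, rotate −83.6° → (11.2394, 19.5213, 132.6000°)
turn_left(120.3°): centre at ρ to the left, rotate +120.3° → (2.8983, 17.6339, 252.9000°)
turn_right(129.2°): centre at ρ to the right, rotate −129.2° → (-5.9153, 16.3482, 123.7000°)
go_straight(1.87): x += 1.87·cos θ, y += 1.87·sin θ → (-6.9528, 17.9039, 123.7000°)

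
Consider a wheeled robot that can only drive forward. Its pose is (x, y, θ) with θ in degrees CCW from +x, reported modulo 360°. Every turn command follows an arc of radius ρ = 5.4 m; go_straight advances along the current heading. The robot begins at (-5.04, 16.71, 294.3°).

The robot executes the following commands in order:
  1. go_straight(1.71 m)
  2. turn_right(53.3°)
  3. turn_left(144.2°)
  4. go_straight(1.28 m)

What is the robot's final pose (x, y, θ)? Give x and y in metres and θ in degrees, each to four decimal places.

set_pose: (x, y, θ) = (-5.0400, 16.7100, 294.3000°), ρ = 5.4
go_straight(1.71): x += 1.71·cos θ, y += 1.71·sin θ → (-4.3363, 15.1515, 294.3000°)
turn_right(53.3°): centre at ρ to the right, rotate −53.3° → (-4.5349, 10.3114, 241.0000°)
turn_left(144.2°): centre at ρ to the left, rotate +144.2° → (2.4872, 2.8073, 385.2000° ≡ 25.2000°)
go_straight(1.28): x += 1.28·cos θ, y += 1.28·sin θ → (3.6454, 3.3523, 25.2000°)

(3.6454, 3.3523, 25.2000°)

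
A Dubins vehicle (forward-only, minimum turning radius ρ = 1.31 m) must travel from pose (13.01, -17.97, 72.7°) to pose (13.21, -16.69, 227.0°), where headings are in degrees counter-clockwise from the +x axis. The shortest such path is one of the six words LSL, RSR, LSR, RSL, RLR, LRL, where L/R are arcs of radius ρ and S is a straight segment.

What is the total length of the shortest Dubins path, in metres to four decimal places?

9.2560 m

Let ψ = atan2(Δy, Δx) = atan2(1.28, 0.20) = 81.1193° be the start→goal bearing.
Normalize: d = |goal − start| / ρ = 1.295531/1.31 = 0.988955, α = (θ_start − ψ) mod 360° = 351.5807° = 6.136240 rad, β = (θ_goal − ψ) mod 360° = 145.8807° = 2.546098 rad.
Common terms: sin α = -0.146417, cos α = 0.989223, sin β = 0.560918, cos β = -0.827871, cos(α−β) = -0.901077, d² = 0.978032. Work in radians in the unit-radius frame; every candidate has L = ρ·(t + p + q).
LSL: p² = 2 + d² − 2cos(α−β) + 2d(sin α − sin β) = 3.381140; p = √p² = 1.838788; φ = atan2(cos β − cos α, d + sin α − sin β) = -1.417036 rad; t = (φ − α) mod 2π = 5.013094 rad, q = (β − φ) mod 2π = 3.963134 rad → L = 1.31·(5.013094 + 1.838788 + 3.963134) = 1.31·10.815016 = 14.167671 m
RSR: p² = 2 + d² − 2cos(α−β) + 2d(sin β − sin α) = 6.179231; p = √p² = 2.485806; φ = atan2(cos α − cos β, d − sin α + sin β) = 0.819768 rad; t = (α − φ) mod 2π = 5.316472 rad, q = (φ − β) mod 2π = 4.556856 rad → L = 1.31·(5.316472 + 2.485806 + 4.556856) = 1.31·12.359134 = 16.190465 m
LSR: p² = d² − 2 + 2cos(α−β) + 2d(sin α + sin β) = -2.004276 < 0 → infeasible
RSL: p² = d² − 2 + 2cos(α−β) − 2d(sin α + sin β) = -3.643969 < 0 → infeasible
RLR: c = (6 − d² + 2cos(α−β) + 2d(sin α − sin β))/8 = 0.227596; p = 2π − arccos c = 4.941997 rad; φ = atan2(cos α − cos β, d − sin α + sin β) = 0.819768 rad; t = (α − φ + p/2) mod 2π = 1.504285 rad, q = (α − β − t + p) mod 2π = 0.744669 rad → L = 1.31·(1.504285 + 4.941997 + 0.744669) = 1.31·7.190951 = 9.420146 m
LRL: c = (6 − d² + 2cos(α−β) − 2d(sin α − sin β))/8 = 0.577357; p = 2π − arccos c = 5.327878 rad; φ = atan2(cos β − cos α, d + sin α − sin β) = -1.417036 rad; t = (φ − α + p/2) mod 2π = 1.393848 rad, q = (β − α − t + p) mod 2π = 0.343888 rad → L = 1.31·(1.393848 + 5.327878 + 0.343888) = 1.31·7.065613 = 9.255953 m
Shortest: LRL with L = 9.255953 m ≈ 9.2560 m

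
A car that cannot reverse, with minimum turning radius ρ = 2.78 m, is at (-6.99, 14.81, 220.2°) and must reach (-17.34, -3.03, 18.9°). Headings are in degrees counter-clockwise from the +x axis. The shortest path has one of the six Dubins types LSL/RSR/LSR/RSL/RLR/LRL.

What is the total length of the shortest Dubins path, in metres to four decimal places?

Let ψ = atan2(Δy, Δx) = atan2(-17.84, -10.35) = -120.1205° be the start→goal bearing.
Normalize: d = |goal − start| / ρ = 20.624939/2.78 = 7.419043, α = (θ_start − ψ) mod 360° = 340.3205° = 5.939713 rad, β = (θ_goal − ψ) mod 360° = 139.0205° = 2.426365 rad.
Common terms: sin α = -0.336759, cos α = 0.941591, sin β = 0.655789, cos β = -0.754944, cos(α−β) = -0.931691, d² = 55.042195. Work in radians in the unit-radius frame; every candidate has L = ρ·(t + p + q).
LSL: p² = 2 + d² − 2cos(α−β) + 2d(sin α − sin β) = 44.178058; p = √p² = 6.646658; φ = atan2(cos β − cos α, d + sin α − sin β) = -0.258102 rad; t = (φ − α) mod 2π = 0.085370 rad, q = (β − φ) mod 2π = 2.684467 rad → L = 2.78·(0.085370 + 6.646658 + 2.684467) = 2.78·9.416495 = 26.177857 m
RSR: p² = 2 + d² − 2cos(α−β) + 2d(sin β − sin α) = 73.633097; p = √p² = 8.580973; φ = atan2(cos α − cos β, d − sin α + sin β) = 0.199020 rad; t = (α − φ) mod 2π = 5.740692 rad, q = (φ − β) mod 2π = 4.055841 rad → L = 2.78·(5.740692 + 8.580973 + 4.055841) = 2.78·18.377506 = 51.089467 m
LSR: p² = d² − 2 + 2cos(α−β) + 2d(sin α + sin β) = 55.912614; p = √p² = 7.477474; φ = atan2(−cos α − cos β, d + sin α + sin β) − atan2(−2, p) = 0.237236 rad; t = (φ − α) mod 2π = 0.580709 rad, q = (φ − β) mod 2π = 4.094057 rad → L = 2.78·(0.580709 + 7.477474 + 4.094057) = 2.78·12.152240 = 33.783226 m
RSL: p² = d² − 2 + 2cos(α−β) − 2d(sin α + sin β) = 46.445012; p = √p² = 6.815058; φ = atan2(cos α + cos β, d − sin α − sin β) − atan2(2, p) = -0.259171 rad; t = (α − φ) mod 2π = 6.198884 rad, q = (β − φ) mod 2π = 2.685536 rad → L = 2.78·(6.198884 + 6.815058 + 2.685536) = 2.78·15.699477 = 43.644546 m
RLR: c = (6 − d² + 2cos(α−β) + 2d(sin α − sin β))/8 = -8.204137, |c| > 1 → infeasible
LRL: c = (6 − d² + 2cos(α−β) − 2d(sin α − sin β))/8 = -4.522257, |c| > 1 → infeasible
Shortest: LSL with L = 26.177857 m ≈ 26.1779 m

26.1779 m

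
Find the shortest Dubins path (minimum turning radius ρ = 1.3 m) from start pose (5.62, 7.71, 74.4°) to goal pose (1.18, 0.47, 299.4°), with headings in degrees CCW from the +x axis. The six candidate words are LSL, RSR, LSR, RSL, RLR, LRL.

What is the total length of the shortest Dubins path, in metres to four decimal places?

Let ψ = atan2(Δy, Δx) = atan2(-7.24, -4.44) = -121.5191° be the start→goal bearing.
Normalize: d = |goal − start| / ρ = 8.493009/1.3 = 6.533084, α = (θ_start − ψ) mod 360° = 195.9191° = 3.419434 rad, β = (θ_goal − ψ) mod 360° = 60.9191° = 1.063239 rad.
Common terms: sin α = -0.274280, cos α = -0.961650, sin β = 0.873934, cos β = 0.486044, cos(α−β) = -0.707107, d² = 42.681183. Work in radians in the unit-radius frame; every candidate has L = ρ·(t + p + q).
LSL: p² = 2 + d² − 2cos(α−β) + 2d(sin α − sin β) = 31.092636; p = √p² = 5.576077; φ = atan2(cos β − cos α, d + sin α − sin β) = 0.262635 rad; t = (φ − α) mod 2π = 3.126387 rad, q = (β − φ) mod 2π = 0.800604 rad → L = 1.3·(3.126387 + 5.576077 + 0.800604) = 1.3·9.503068 = 12.353988 m
RSR: p² = 2 + d² − 2cos(α−β) + 2d(sin β − sin α) = 61.098158; p = √p² = 7.816531; φ = atan2(cos α − cos β, d − sin α + sin β) = -0.186285 rad; t = (α − φ) mod 2π = 3.605718 rad, q = (φ − β) mod 2π = 5.033661 rad → L = 1.3·(3.605718 + 7.816531 + 5.033661) = 1.3·16.455911 = 21.392684 m
LSR: p² = d² − 2 + 2cos(α−β) + 2d(sin α + sin β) = 47.102155; p = √p² = 6.863101; φ = atan2(−cos α − cos β, d + sin α + sin β) − atan2(−2, p) = 0.350141 rad; t = (φ − α) mod 2π = 3.213893 rad, q = (φ − β) mod 2π = 5.570088 rad → L = 1.3·(3.213893 + 6.863101 + 5.570088) = 1.3·15.647082 = 20.341207 m
RSL: p² = d² − 2 + 2cos(α−β) − 2d(sin α + sin β) = 31.431785; p = √p² = 5.606406; φ = atan2(cos α + cos β, d − sin α − sin β) − atan2(2, p) = -0.422648 rad; t = (α − φ) mod 2π = 3.842082 rad, q = (β − φ) mod 2π = 1.485887 rad → L = 1.3·(3.842082 + 5.606406 + 1.485887) = 1.3·10.934374 = 14.214687 m
RLR: c = (6 − d² + 2cos(α−β) + 2d(sin α − sin β))/8 = -6.637270, |c| > 1 → infeasible
LRL: c = (6 − d² + 2cos(α−β) − 2d(sin α − sin β))/8 = -2.886579, |c| > 1 → infeasible
Shortest: LSL with L = 12.353988 m ≈ 12.3540 m

12.3540 m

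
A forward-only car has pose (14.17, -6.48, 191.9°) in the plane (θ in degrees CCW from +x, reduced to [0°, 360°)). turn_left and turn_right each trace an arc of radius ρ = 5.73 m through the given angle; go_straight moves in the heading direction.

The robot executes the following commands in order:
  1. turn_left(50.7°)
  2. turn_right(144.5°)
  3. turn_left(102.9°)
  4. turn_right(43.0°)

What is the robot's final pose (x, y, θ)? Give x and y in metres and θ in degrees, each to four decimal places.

set_pose: (x, y, θ) = (14.1700, -6.4800, 191.9000°), ρ = 5.73
turn_left(50.7°): centre at ρ to the left, rotate +50.7° → (10.2644, -9.4499, 242.6000°)
turn_right(144.5°): centre at ρ to the right, rotate −144.5° → (-0.4956, -7.6203, 98.1000°)
turn_left(102.9°): centre at ρ to the left, rotate +102.9° → (-8.2219, -3.0783, 201.0000°)
turn_right(43.0°): centre at ρ to the right, rotate −43.0° → (-12.4219, -3.0416, 158.0000°)

(-12.4219, -3.0416, 158.0000°)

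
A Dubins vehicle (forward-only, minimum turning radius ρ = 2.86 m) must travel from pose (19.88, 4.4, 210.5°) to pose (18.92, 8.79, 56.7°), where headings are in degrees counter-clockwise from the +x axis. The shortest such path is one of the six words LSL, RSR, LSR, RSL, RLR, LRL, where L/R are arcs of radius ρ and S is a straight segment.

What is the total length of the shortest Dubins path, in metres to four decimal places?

16.6910 m

Let ψ = atan2(Δy, Δx) = atan2(4.39, -0.96) = 102.3352° be the start→goal bearing.
Normalize: d = |goal − start| / ρ = 4.493740/2.86 = 1.571238, α = (θ_start − ψ) mod 360° = 108.1648° = 1.887832 rad, β = (θ_goal − ψ) mod 360° = 314.3648° = 5.486701 rad.
Common terms: sin α = 0.950164, cos α = -0.311751, sin β = -0.714902, cos β = 0.699224, cos(α−β) = -0.897258, d² = 2.468788. Work in radians in the unit-radius frame; every candidate has L = ρ·(t + p + q).
LSL: p² = 2 + d² − 2cos(α−β) + 2d(sin α − sin β) = 11.495734; p = √p² = 3.390536; φ = atan2(cos β − cos α, d + sin α − sin β) = 0.302781 rad; t = (φ − α) mod 2π = 4.698134 rad, q = (β − φ) mod 2π = 5.183920 rad → L = 2.86·(4.698134 + 3.390536 + 5.183920) = 2.86·13.272590 = 37.959608 m
RSR: p² = 2 + d² − 2cos(α−β) + 2d(sin β − sin α) = 1.030876; p = √p² = 1.015320; φ = atan2(cos α − cos β, d − sin α + sin β) = -1.663341 rad; t = (α − φ) mod 2π = 3.551173 rad, q = (φ − β) mod 2π = 5.416329 rad → L = 2.86·(3.551173 + 1.015320 + 5.416329) = 2.86·9.982822 = 28.550871 m
LSR: p² = d² − 2 + 2cos(α−β) + 2d(sin α + sin β) = -0.586425 < 0 → infeasible
RSL: p² = d² − 2 + 2cos(α−β) − 2d(sin α + sin β) = -2.065032 < 0 → infeasible
RLR: c = (6 − d² + 2cos(α−β) + 2d(sin α − sin β))/8 = 0.871141; p = 2π − arccos c = 5.769909 rad; φ = atan2(cos α − cos β, d − sin α + sin β) = -1.663341 rad; t = (α − φ + p/2) mod 2π = 0.152942 rad, q = (α − β − t + p) mod 2π = 2.018098 rad → L = 2.86·(0.152942 + 5.769909 + 2.018098) = 2.86·7.940950 = 22.711116 m
LRL: c = (6 − d² + 2cos(α−β) − 2d(sin α − sin β))/8 = -0.436967; p = 2π − arccos c = 4.260165 rad; φ = atan2(cos β − cos α, d + sin α − sin β) = 0.302781 rad; t = (φ − α + p/2) mod 2π = 0.545032 rad, q = (β − α − t + p) mod 2π = 1.030817 rad → L = 2.86·(0.545032 + 4.260165 + 1.030817) = 2.86·5.836014 = 16.691000 m
Shortest: LRL with L = 16.691000 m ≈ 16.6910 m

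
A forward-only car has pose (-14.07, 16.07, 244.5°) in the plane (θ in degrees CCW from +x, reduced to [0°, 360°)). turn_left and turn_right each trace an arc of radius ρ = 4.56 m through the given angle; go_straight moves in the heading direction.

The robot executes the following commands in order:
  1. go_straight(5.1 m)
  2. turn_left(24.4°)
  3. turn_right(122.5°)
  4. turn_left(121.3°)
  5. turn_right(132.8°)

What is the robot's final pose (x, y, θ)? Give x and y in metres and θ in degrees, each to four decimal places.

(-38.6578, -0.7702, 134.9000°)

set_pose: (x, y, θ) = (-14.0700, 16.0700, 244.5000°), ρ = 4.56
go_straight(5.1): x += 5.1·cos θ, y += 5.1·sin θ → (-16.2656, 11.4668, 244.5000°)
turn_left(24.4°): centre at ρ to the left, rotate +24.4° → (-16.7090, 9.5912, 268.9000°)
turn_right(122.5°): centre at ρ to the right, rotate −122.5° → (-23.7916, 5.8806, 146.4000°)
turn_left(121.3°): centre at ρ to the left, rotate +121.3° → (-30.8714, 2.2655, 267.7000°)
turn_right(132.8°): centre at ρ to the right, rotate −132.8° → (-38.6578, -0.7702, 134.9000°)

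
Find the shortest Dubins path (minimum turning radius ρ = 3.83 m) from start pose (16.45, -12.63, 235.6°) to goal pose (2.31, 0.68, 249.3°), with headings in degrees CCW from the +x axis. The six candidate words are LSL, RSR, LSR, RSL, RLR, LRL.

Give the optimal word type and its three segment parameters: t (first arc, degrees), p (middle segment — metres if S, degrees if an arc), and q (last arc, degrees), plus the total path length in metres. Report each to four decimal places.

RSL: t = 147.1546°, p = 9.5881 m, q = 160.8546°, L = 30.1773 m

Let ψ = atan2(Δy, Δx) = atan2(13.31, -14.14) = 136.7319° be the start→goal bearing.
Normalize: d = |goal − start| / ρ = 19.418952/3.83 = 5.070222, α = (θ_start − ψ) mod 360° = 98.8681° = 1.725574 rad, β = (θ_goal − ψ) mod 360° = 112.5681° = 1.964684 rad.
Common terms: sin α = 0.988046, cos α = -0.154160, sin β = 0.923424, cos β = -0.383781, cos(α−β) = 0.971549, d² = 25.707156. Work in radians in the unit-radius frame; every candidate has L = ρ·(t + p + q).
LSL: p² = 2 + d² − 2cos(α−β) + 2d(sin α − sin β) = 26.419351; p = √p² = 5.139976; φ = atan2(cos β − cos α, d + sin α − sin β) = -0.044688 rad; t = (φ − α) mod 2π = 4.512923 rad, q = (β − φ) mod 2π = 2.009372 rad → L = 3.83·(4.512923 + 5.139976 + 2.009372) = 3.83·11.662271 = 44.666499 m
RSR: p² = 2 + d² − 2cos(α−β) + 2d(sin β − sin α) = 25.108764; p = √p² = 5.010865; φ = atan2(cos α − cos β, d − sin α + sin β) = 0.045841 rad; t = (α − φ) mod 2π = 1.679733 rad, q = (φ − β) mod 2π = 4.364342 rad → L = 3.83·(1.679733 + 5.010865 + 4.364342) = 3.83·11.054940 = 42.340420 m
LSR: p² = d² − 2 + 2cos(α−β) + 2d(sin α + sin β) = 45.033411; p = √p² = 6.710694; φ = atan2(−cos α − cos β, d + sin α + sin β) − atan2(−2, p) = 0.366548 rad; t = (φ − α) mod 2π = 4.924160 rad, q = (φ − β) mod 2π = 4.685050 rad → L = 3.83·(4.924160 + 6.710694 + 4.685050) = 3.83·16.319904 = 62.505232 m
RSL: p² = d² − 2 + 2cos(α−β) − 2d(sin α + sin β) = 6.267098; p = √p² = 2.503417; φ = atan2(cos α + cos β, d − sin α − sin β) − atan2(2, p) = -0.842758 rad; t = (α − φ) mod 2π = 2.568332 rad, q = (β − φ) mod 2π = 2.807442 rad → L = 3.83·(2.568332 + 2.503417 + 2.807442) = 3.83·7.879191 = 30.177301 m
RLR: c = (6 − d² + 2cos(α−β) + 2d(sin α − sin β))/8 = -2.138596, |c| > 1 → infeasible
LRL: c = (6 − d² + 2cos(α−β) − 2d(sin α − sin β))/8 = -2.302419, |c| > 1 → infeasible
Shortest: RSL with L = 30.177301 m ≈ 30.1773 m
Convert RSL to answer units (arcs ×180/π): t = 2.568332·180/π = 147.1546°, p = ρ·p = 3.83·2.503417 = 9.5881 m, q = 2.807442·180/π = 160.8546°, L = 30.1773 m.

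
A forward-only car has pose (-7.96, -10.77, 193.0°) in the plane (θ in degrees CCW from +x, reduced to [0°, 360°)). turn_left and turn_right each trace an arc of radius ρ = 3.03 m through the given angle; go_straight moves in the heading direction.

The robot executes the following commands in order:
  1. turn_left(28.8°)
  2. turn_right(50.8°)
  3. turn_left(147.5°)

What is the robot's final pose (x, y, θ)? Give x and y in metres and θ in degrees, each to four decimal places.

set_pose: (x, y, θ) = (-7.9600, -10.7700, 193.0000°), ρ = 3.03
turn_left(28.8°): centre at ρ to the left, rotate +28.8° → (-9.2980, -11.4635, 221.8000°)
turn_right(50.8°): centre at ρ to the right, rotate −50.8° → (-11.7916, -12.1975, 171.0000°)
turn_left(147.5°): centre at ρ to the left, rotate +147.5° → (-14.2733, -17.4595, 318.5000°)

(-14.2733, -17.4595, 318.5000°)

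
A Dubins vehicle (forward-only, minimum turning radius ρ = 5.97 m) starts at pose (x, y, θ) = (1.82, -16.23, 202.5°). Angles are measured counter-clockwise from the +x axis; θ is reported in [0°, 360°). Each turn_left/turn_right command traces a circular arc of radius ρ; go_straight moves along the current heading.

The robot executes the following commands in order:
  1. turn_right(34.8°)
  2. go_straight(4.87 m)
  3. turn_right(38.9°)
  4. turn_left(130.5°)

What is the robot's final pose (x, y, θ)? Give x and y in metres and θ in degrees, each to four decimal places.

(-20.3943, -16.0502, 259.3000°)

set_pose: (x, y, θ) = (1.8200, -16.2300, 202.5000°), ρ = 5.97
turn_right(34.8°): centre at ρ to the right, rotate −34.8° → (-1.7364, -16.5474, 167.7000°)
go_straight(4.87): x += 4.87·cos θ, y += 4.87·sin θ → (-6.4946, -15.5099, 167.7000°)
turn_right(38.9°): centre at ρ to the right, rotate −38.9° → (-9.8755, -13.4178, 128.8000°)
turn_left(130.5°): centre at ρ to the left, rotate +130.5° → (-20.3943, -16.0502, 259.3000°)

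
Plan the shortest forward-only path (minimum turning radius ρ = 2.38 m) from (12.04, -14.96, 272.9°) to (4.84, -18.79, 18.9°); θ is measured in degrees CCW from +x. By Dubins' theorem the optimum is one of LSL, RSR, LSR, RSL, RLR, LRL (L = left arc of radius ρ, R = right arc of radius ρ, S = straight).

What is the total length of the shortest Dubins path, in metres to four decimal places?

17.7589 m

Let ψ = atan2(Δy, Δx) = atan2(-3.83, -7.20) = -151.9895° be the start→goal bearing.
Normalize: d = |goal − start| / ρ = 8.155299/2.38 = 3.426596, α = (θ_start − ψ) mod 360° = 64.8895° = 1.132535 rad, β = (θ_goal − ψ) mod 360° = 170.8895° = 2.982584 rad.
Common terms: sin α = 0.905491, cos α = 0.424365, sin β = 0.158339, cos β = -0.987385, cos(α−β) = -0.275637, d² = 11.741561. Work in radians in the unit-radius frame; every candidate has L = ρ·(t + p + q).
LSL: p² = 2 + d² − 2cos(α−β) + 2d(sin α − sin β) = 19.413213; p = √p² = 4.406043; φ = atan2(cos β − cos α, d + sin α − sin β) = -0.326165 rad; t = (φ − α) mod 2π = 4.824485 rad, q = (β − φ) mod 2π = 3.308749 rad → L = 2.38·(4.824485 + 4.406043 + 3.308749) = 2.38·12.539277 = 29.843480 m
RSR: p² = 2 + d² − 2cos(α−β) + 2d(sin β − sin α) = 9.172459; p = √p² = 3.028607; φ = atan2(cos α − cos β, d − sin α + sin β) = 0.484921 rad; t = (α − φ) mod 2π = 0.647614 rad, q = (φ − β) mod 2π = 3.785522 rad → L = 2.38·(0.647614 + 3.028607 + 3.785522) = 2.38·7.461743 = 17.758948 m
LSR: p² = d² − 2 + 2cos(α−β) + 2d(sin α + sin β) = 16.480918; p = √p² = 4.059670; φ = atan2(−cos α − cos β, d + sin α + sin β) − atan2(−2, p) = 0.582482 rad; t = (φ − α) mod 2π = 5.733132 rad, q = (φ − β) mod 2π = 3.883083 rad → L = 2.38·(5.733132 + 4.059670 + 3.883083) = 2.38·13.675885 = 32.548607 m
RSL: p² = d² − 2 + 2cos(α−β) − 2d(sin α + sin β) = 1.899655; p = √p² = 1.378280; φ = atan2(cos α + cos β, d − sin α − sin β) − atan2(2, p) = -1.201322 rad; t = (α − φ) mod 2π = 2.333858 rad, q = (β − φ) mod 2π = 4.183907 rad → L = 2.38·(2.333858 + 1.378280 + 4.183907) = 2.38·7.896044 = 18.792585 m
RLR: c = (6 − d² + 2cos(α−β) + 2d(sin α − sin β))/8 = -0.146557; p = 2π − arccos c = 4.565302 rad; φ = atan2(cos α − cos β, d − sin α + sin β) = 0.484921 rad; t = (α − φ + p/2) mod 2π = 2.930265 rad, q = (α − β − t + p) mod 2π = 6.068173 rad → L = 2.38·(2.930265 + 4.565302 + 6.068173) = 2.38·13.563740 = 32.281701 m
LRL: c = (6 − d² + 2cos(α−β) − 2d(sin α − sin β))/8 = -1.426652, |c| > 1 → infeasible
Shortest: RSR with L = 17.758948 m ≈ 17.7589 m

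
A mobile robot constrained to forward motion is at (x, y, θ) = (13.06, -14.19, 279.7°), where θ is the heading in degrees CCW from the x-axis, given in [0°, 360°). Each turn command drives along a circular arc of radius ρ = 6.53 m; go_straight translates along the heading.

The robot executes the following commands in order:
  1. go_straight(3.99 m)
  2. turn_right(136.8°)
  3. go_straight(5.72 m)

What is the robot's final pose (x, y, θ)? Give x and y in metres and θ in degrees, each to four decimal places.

(-1.2055, -20.9811, 142.9000°)

set_pose: (x, y, θ) = (13.0600, -14.1900, 279.7000°), ρ = 6.53
go_straight(3.99): x += 3.99·cos θ, y += 3.99·sin θ → (13.7323, -18.1230, 279.7000°)
turn_right(136.8°): centre at ρ to the right, rotate −136.8° → (3.3567, -24.4314, 142.9000°)
go_straight(5.72): x += 5.72·cos θ, y += 5.72·sin θ → (-1.2055, -20.9811, 142.9000°)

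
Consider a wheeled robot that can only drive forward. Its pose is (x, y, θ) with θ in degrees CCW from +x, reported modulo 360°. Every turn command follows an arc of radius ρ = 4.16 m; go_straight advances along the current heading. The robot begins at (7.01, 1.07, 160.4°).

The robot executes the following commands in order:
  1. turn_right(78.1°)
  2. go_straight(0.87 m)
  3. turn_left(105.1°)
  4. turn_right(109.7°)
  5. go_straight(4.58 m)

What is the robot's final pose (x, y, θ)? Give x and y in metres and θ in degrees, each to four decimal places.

set_pose: (x, y, θ) = (7.0100, 1.0700, 160.4000°), ρ = 4.16
turn_right(78.1°): centre at ρ to the right, rotate −78.1° → (4.2830, 5.5463, 82.3000°)
go_straight(0.87): x += 0.87·cos θ, y += 0.87·sin θ → (4.3996, 6.4085, 82.3000°)
turn_left(105.1°): centre at ρ to the left, rotate +105.1° → (-0.2587, 11.0912, 187.4000°)
turn_right(109.7°): centre at ρ to the right, rotate −109.7° → (-4.8590, 16.1028, 77.7000°)
go_straight(4.58): x += 4.58·cos θ, y += 4.58·sin θ → (-3.8833, 20.5777, 77.7000°)

(-3.8833, 20.5777, 77.7000°)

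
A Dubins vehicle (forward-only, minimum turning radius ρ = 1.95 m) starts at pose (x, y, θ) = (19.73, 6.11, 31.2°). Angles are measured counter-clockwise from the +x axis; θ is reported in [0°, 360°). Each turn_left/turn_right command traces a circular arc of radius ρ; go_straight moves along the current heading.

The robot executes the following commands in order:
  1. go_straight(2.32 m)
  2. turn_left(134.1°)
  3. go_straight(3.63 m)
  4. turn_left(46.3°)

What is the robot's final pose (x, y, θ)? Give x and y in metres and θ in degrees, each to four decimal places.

set_pose: (x, y, θ) = (19.7300, 6.1100, 31.2000°), ρ = 1.95
go_straight(2.32): x += 2.32·cos θ, y += 2.32·sin θ → (21.7144, 7.3118, 31.2000°)
turn_left(134.1°): centre at ρ to the left, rotate +134.1° → (21.1991, 10.8660, 165.3000°)
go_straight(3.63): x += 3.63·cos θ, y += 3.63·sin θ → (17.6879, 11.7871, 165.3000°)
turn_left(46.3°): centre at ρ to the left, rotate +46.3° → (16.1713, 11.5618, 211.6000°)

(16.1713, 11.5618, 211.6000°)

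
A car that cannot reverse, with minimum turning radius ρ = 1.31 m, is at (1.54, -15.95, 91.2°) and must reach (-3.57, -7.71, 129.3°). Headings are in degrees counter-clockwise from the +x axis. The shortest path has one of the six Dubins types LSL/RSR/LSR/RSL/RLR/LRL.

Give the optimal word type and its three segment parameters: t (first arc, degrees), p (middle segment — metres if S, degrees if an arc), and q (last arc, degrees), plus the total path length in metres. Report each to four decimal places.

LSL: t = 31.7128°, p = 8.8597 m, q = 6.3872°, L = 9.7308 m

Let ψ = atan2(Δy, Δx) = atan2(8.24, -5.11) = 121.8049° be the start→goal bearing.
Normalize: d = |goal − start| / ρ = 9.695860/1.31 = 7.401420, α = (θ_start − ψ) mod 360° = 329.3951° = 5.749028 rad, β = (θ_goal − ψ) mod 360° = 7.4951° = 0.130813 rad.
Common terms: sin α = -0.509116, cos α = 0.860698, sin β = 0.130441, cos β = 0.991456, cos(α−β) = 0.786935, d² = 54.781015. Work in radians in the unit-radius frame; every candidate has L = ρ·(t + p + q).
LSL: p² = 2 + d² − 2cos(α−β) + 2d(sin α − sin β) = 45.739895; p = √p² = 6.763128; φ = atan2(cos β − cos α, d + sin α − sin β) = 0.019335 rad; t = (φ − α) mod 2π = 0.553492 rad, q = (β − φ) mod 2π = 0.111478 rad → L = 1.31·(0.553492 + 6.763128 + 0.111478) = 1.31·7.428098 = 9.730808 m
RSR: p² = 2 + d² − 2cos(α−β) + 2d(sin β − sin α) = 64.674395; p = √p² = 8.042039; φ = atan2(cos α − cos β, d − sin α + sin β) = -0.016260 rad; t = (α − φ) mod 2π = 5.765288 rad, q = (φ − β) mod 2π = 6.136112 rad → L = 1.31·(5.765288 + 8.042039 + 6.136112) = 1.31·19.943439 = 26.125906 m
LSR: p² = d² − 2 + 2cos(α−β) + 2d(sin α + sin β) = 48.749421; p = √p² = 6.982079; φ = atan2(−cos α − cos β, d + sin α + sin β) − atan2(−2, p) = 0.021113 rad; t = (φ − α) mod 2π = 0.555270 rad, q = (φ − β) mod 2π = 6.173485 rad → L = 1.31·(0.555270 + 6.982079 + 6.173485) = 1.31·13.710833 = 17.961191 m
RSL: p² = d² − 2 + 2cos(α−β) − 2d(sin α + sin β) = 59.960349; p = √p² = 7.743407; φ = atan2(cos α + cos β, d − sin α − sin β) − atan2(2, p) = -0.019047 rad; t = (α − φ) mod 2π = 5.768076 rad, q = (β − φ) mod 2π = 0.149861 rad → L = 1.31·(5.768076 + 7.743407 + 0.149861) = 1.31·13.661343 = 17.896360 m
RLR: c = (6 − d² + 2cos(α−β) + 2d(sin α − sin β))/8 = -7.084299, |c| > 1 → infeasible
LRL: c = (6 − d² + 2cos(α−β) − 2d(sin α − sin β))/8 = -4.717487, |c| > 1 → infeasible
Shortest: LSL with L = 9.730808 m ≈ 9.7308 m
Convert LSL to answer units (arcs ×180/π): t = 0.553492·180/π = 31.7128°, p = ρ·p = 1.31·6.763128 = 8.8597 m, q = 0.111478·180/π = 6.3872°, L = 9.7308 m.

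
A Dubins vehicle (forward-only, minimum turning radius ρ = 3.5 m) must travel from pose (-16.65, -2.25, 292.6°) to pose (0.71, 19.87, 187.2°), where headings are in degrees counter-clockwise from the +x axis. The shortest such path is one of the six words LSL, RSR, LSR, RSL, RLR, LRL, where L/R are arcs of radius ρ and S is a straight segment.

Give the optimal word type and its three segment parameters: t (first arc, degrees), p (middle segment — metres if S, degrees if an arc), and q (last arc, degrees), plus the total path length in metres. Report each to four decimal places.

Let ψ = atan2(Δy, Δx) = atan2(22.12, 17.36) = 51.8748° be the start→goal bearing.
Normalize: d = |goal − start| / ρ = 28.118748/3.5 = 8.033928, α = (θ_start − ψ) mod 360° = 240.7252° = 4.201447 rad, β = (θ_goal − ψ) mod 360° = 135.3252° = 2.361870 rad.
Common terms: sin α = -0.872284, cos α = -0.488999, sin β = 0.703082, cos β = -0.711109, cos(α−β) = -0.265556, d² = 64.544000. Work in radians in the unit-radius frame; every candidate has L = ρ·(t + p + q).
LSL: p² = 2 + d² − 2cos(α−β) + 2d(sin α − sin β) = 41.762350; p = √p² = 6.462380; φ = atan2(cos β − cos α, d + sin α − sin β) = -0.034376 rad; t = (φ − α) mod 2π = 2.047362 rad, q = (β − φ) mod 2π = 2.396246 rad → L = 3.5·(2.047362 + 6.462380 + 2.396246) = 3.5·10.905988 = 38.170957 m
RSR: p² = 2 + d² − 2cos(α−β) + 2d(sin β − sin α) = 92.387875; p = √p² = 9.611861; φ = atan2(cos α − cos β, d − sin α + sin β) = 0.023110 rad; t = (α − φ) mod 2π = 4.178337 rad, q = (φ − β) mod 2π = 3.944425 rad → L = 3.5·(4.178337 + 9.611861 + 3.944425) = 3.5·17.734623 = 62.071182 m
LSR: p² = d² − 2 + 2cos(α−β) + 2d(sin α + sin β) = 59.294174; p = √p² = 7.700271; φ = atan2(−cos α − cos β, d + sin α + sin β) − atan2(−2, p) = 0.405542 rad; t = (φ − α) mod 2π = 2.487280 rad, q = (φ − β) mod 2π = 4.326857 rad → L = 3.5·(2.487280 + 7.700271 + 4.326857) = 3.5·14.514408 = 50.800429 m
RSL: p² = d² − 2 + 2cos(α−β) − 2d(sin α + sin β) = 64.731602; p = √p² = 8.045595; φ = atan2(cos α + cos β, d − sin α − sin β) − atan2(2, p) = -0.388913 rad; t = (α − φ) mod 2π = 4.590360 rad, q = (β − φ) mod 2π = 2.750783 rad → L = 3.5·(4.590360 + 8.045595 + 2.750783) = 3.5·15.386738 = 53.853583 m
RLR: c = (6 − d² + 2cos(α−β) + 2d(sin α − sin β))/8 = -10.548484, |c| > 1 → infeasible
LRL: c = (6 − d² + 2cos(α−β) − 2d(sin α − sin β))/8 = -4.220294, |c| > 1 → infeasible
Shortest: LSL with L = 38.170957 m ≈ 38.1710 m
Convert LSL to answer units (arcs ×180/π): t = 2.047362·180/π = 117.3052°, p = ρ·p = 3.5·6.462380 = 22.6183 m, q = 2.396246·180/π = 137.2948°, L = 38.1710 m.

LSL: t = 117.3052°, p = 22.6183 m, q = 137.2948°, L = 38.1710 m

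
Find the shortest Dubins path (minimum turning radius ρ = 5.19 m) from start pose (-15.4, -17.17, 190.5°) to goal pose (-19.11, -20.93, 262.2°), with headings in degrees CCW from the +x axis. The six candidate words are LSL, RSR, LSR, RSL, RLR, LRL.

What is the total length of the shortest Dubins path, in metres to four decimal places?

Let ψ = atan2(Δy, Δx) = atan2(-3.76, -3.71) = -134.6165° be the start→goal bearing.
Normalize: d = |goal − start| / ρ = 5.282206/5.19 = 1.017766, α = (θ_start − ψ) mod 360° = 325.1165° = 5.674353 rad, β = (θ_goal − ψ) mod 360° = 36.8165° = 0.642569 rad.
Common terms: sin α = -0.571910, cos α = 0.820317, sin β = 0.599254, cos β = 0.800559, cos(α−β) = 0.313992, d² = 1.035848. Work in radians in the unit-radius frame; every candidate has L = ρ·(t + p + q).
LSL: p² = 2 + d² − 2cos(α−β) + 2d(sin α − sin β) = 0.023921; p = √p² = 0.154665; φ = atan2(cos β − cos α, d + sin α − sin β) = -3.013497 rad; t = (φ − α) mod 2π = 3.878520 rad, q = (β − φ) mod 2π = 3.656066 rad → L = 5.19·(3.878520 + 0.154665 + 3.656066) = 5.19·7.689251 = 39.907214 m
RSR: p² = 2 + d² − 2cos(α−β) + 2d(sin β − sin α) = 4.791805; p = √p² = 2.189019; φ = atan2(cos α − cos β, d − sin α + sin β) = 0.009026 rad; t = (α − φ) mod 2π = 5.665327 rad, q = (φ − β) mod 2π = 5.649642 rad → L = 5.19·(5.665327 + 2.189019 + 5.649642) = 5.19·13.503989 = 70.085701 m
LSR: p² = d² − 2 + 2cos(α−β) + 2d(sin α + sin β) = -0.280507 < 0 → infeasible
RSL: p² = d² − 2 + 2cos(α−β) − 2d(sin α + sin β) = -0.391828 < 0 → infeasible
RLR: c = (6 − d² + 2cos(α−β) + 2d(sin α − sin β))/8 = 0.401024; p = 2π − arccos c = 5.125024 rad; φ = atan2(cos α − cos β, d − sin α + sin β) = 0.009026 rad; t = (α − φ + p/2) mod 2π = 1.944654 rad, q = (α − β − t + p) mod 2π = 1.928969 rad → L = 5.19·(1.944654 + 5.125024 + 1.928969) = 5.19·8.998647 = 46.702976 m
LRL: c = (6 − d² + 2cos(α−β) − 2d(sin α − sin β))/8 = 0.997010; p = 2π − arccos c = 6.205834 rad; φ = atan2(cos β − cos α, d + sin α − sin β) = -3.013497 rad; t = (φ − α + p/2) mod 2π = 0.698252 rad, q = (β − α − t + p) mod 2π = 0.475798 rad → L = 5.19·(0.698252 + 6.205834 + 0.475798) = 5.19·7.379883 = 38.301592 m
Shortest: LRL with L = 38.301592 m ≈ 38.3016 m

38.3016 m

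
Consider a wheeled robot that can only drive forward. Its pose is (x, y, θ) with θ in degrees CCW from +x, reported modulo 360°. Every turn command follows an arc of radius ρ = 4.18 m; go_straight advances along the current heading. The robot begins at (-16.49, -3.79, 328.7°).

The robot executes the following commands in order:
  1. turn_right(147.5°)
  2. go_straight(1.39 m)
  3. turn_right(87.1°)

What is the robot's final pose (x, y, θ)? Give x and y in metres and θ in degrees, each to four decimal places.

(-24.2206, -7.6896, 94.1000°)

set_pose: (x, y, θ) = (-16.4900, -3.7900, 328.7000°), ρ = 4.18
turn_right(147.5°): centre at ρ to the right, rotate −147.5° → (-18.5741, -11.5407, 181.2000°)
go_straight(1.39): x += 1.39·cos θ, y += 1.39·sin θ → (-19.9637, -11.5698, 181.2000°)
turn_right(87.1°): centre at ρ to the right, rotate −87.1° → (-24.2206, -7.6896, 94.1000°)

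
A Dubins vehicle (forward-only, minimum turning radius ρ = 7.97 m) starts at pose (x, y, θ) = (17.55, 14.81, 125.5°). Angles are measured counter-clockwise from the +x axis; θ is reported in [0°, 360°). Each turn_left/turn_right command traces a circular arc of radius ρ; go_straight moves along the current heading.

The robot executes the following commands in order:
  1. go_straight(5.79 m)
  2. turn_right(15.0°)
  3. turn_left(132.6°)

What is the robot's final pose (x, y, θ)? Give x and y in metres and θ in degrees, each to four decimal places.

set_pose: (x, y, θ) = (17.5500, 14.8100, 125.5000°), ρ = 7.97
go_straight(5.79): x += 5.79·cos θ, y += 5.79·sin θ → (14.1877, 19.5237, 125.5000°)
turn_right(15.0°): centre at ρ to the right, rotate −15.0° → (13.2110, 21.3608, 110.5000°)
turn_left(132.6°): centre at ρ to the left, rotate +132.6° → (-1.3620, 22.1755, 243.1000°)

(-1.3620, 22.1755, 243.1000°)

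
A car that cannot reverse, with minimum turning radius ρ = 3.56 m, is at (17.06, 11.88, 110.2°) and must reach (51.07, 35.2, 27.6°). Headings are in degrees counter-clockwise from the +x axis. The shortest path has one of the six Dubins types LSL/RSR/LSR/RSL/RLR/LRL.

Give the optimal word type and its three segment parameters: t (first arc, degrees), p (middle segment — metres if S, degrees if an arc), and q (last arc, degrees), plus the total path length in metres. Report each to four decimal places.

Let ψ = atan2(Δy, Δx) = atan2(23.32, 34.01) = 34.4377° be the start→goal bearing.
Normalize: d = |goal − start| / ρ = 41.237150/3.56 = 11.583469, α = (θ_start − ψ) mod 360° = 75.7623° = 1.322302 rad, β = (θ_goal − ψ) mod 360° = 353.1623° = 6.163845 rad.
Common terms: sin α = 0.969284, cos α = 0.245945, sin β = -0.119057, cos β = 0.992887, cos(α−β) = 0.128796, d² = 134.176753. Work in radians in the unit-radius frame; every candidate has L = ρ·(t + p + q).
LSL: p² = 2 + d² − 2cos(α−β) + 2d(sin α − sin β) = 161.132685; p = √p² = 12.693805; φ = atan2(cos β − cos α, d + sin α − sin β) = 0.058877 rad; t = (φ − α) mod 2π = 5.019760 rad, q = (β − φ) mod 2π = 6.104968 rad → L = 3.56·(5.019760 + 12.693805 + 6.104968) = 3.56·23.818534 = 84.793980 m
RSR: p² = 2 + d² − 2cos(α−β) + 2d(sin β − sin α) = 110.705639; p = √p² = 10.521675; φ = atan2(cos α − cos β, d − sin α + sin β) = -0.071051 rad; t = (α − φ) mod 2π = 1.393353 rad, q = (φ − β) mod 2π = 0.048289 rad → L = 3.56·(1.393353 + 10.521675 + 0.048289) = 3.56·11.963317 = 42.589407 m
LSR: p² = d² − 2 + 2cos(α−β) + 2d(sin α + sin β) = 152.131497; p = √p² = 12.334160; φ = atan2(−cos α − cos β, d + sin α + sin β) − atan2(−2, p) = 0.061445 rad; t = (φ − α) mod 2π = 5.022328 rad, q = (φ − β) mod 2π = 0.180785 rad → L = 3.56·(5.022328 + 12.334160 + 0.180785) = 3.56·17.537273 = 62.432691 m
RSL: p² = d² − 2 + 2cos(α−β) − 2d(sin α + sin β) = 112.737191; p = √p² = 10.617777; φ = atan2(cos α + cos β, d − sin α − sin β) − atan2(2, p) = -0.071270 rad; t = (α − φ) mod 2π = 1.393572 rad, q = (β − φ) mod 2π = 6.235115 rad → L = 3.56·(1.393572 + 10.617777 + 6.235115) = 3.56·18.246465 = 64.957414 m
RLR: c = (6 − d² + 2cos(α−β) + 2d(sin α − sin β))/8 = -12.838205, |c| > 1 → infeasible
LRL: c = (6 − d² + 2cos(α−β) − 2d(sin α − sin β))/8 = -19.141586, |c| > 1 → infeasible
Shortest: RSR with L = 42.589407 m ≈ 42.5894 m
Convert RSR to answer units (arcs ×180/π): t = 1.393353·180/π = 79.8332°, p = ρ·p = 3.56·10.521675 = 37.4572 m, q = 0.048289·180/π = 2.7668°, L = 42.5894 m.

RSR: t = 79.8332°, p = 37.4572 m, q = 2.7668°, L = 42.5894 m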